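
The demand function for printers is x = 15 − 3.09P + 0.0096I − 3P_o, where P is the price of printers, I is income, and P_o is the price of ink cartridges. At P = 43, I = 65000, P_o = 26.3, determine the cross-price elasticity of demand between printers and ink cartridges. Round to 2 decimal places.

-0.18

First evaluate x: 15 − 3.09(43) + 0.0096(65000) − 3(26.3) = 15 − 132.87 + 624 − 78.9 = 427.23.
∂x/∂P_o = −3, so E_xy = -3·(26.3/427.23) ≈ -0.18.
E_xy < 0: the goods are complements.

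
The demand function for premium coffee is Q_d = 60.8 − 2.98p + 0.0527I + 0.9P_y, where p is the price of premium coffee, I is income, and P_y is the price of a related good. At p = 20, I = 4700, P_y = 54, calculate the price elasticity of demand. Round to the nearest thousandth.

-0.200

At the given point, Q_d = 60.8 − 2.98(20) + 0.0527(4700) + 0.9(54) = 60.8 − 59.6 + 247.69 + 48.6 = 297.49.
∂Q_d/∂p = −2.98, so E_p = (−2.98)·(20/297.49) ≈ -0.200.
|E_p| < 1: demand is inelastic.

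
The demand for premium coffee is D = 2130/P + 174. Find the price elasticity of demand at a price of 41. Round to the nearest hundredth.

At P = 41, D = 225.9512.
dD/dP = −2130/P² = −1.2671.
Point elasticity E = (dD/dP)·(P/D) = -1.2671 × 41/225.9512 ≈ -0.23.
|E| < 1, so demand is inelastic at this price.

-0.23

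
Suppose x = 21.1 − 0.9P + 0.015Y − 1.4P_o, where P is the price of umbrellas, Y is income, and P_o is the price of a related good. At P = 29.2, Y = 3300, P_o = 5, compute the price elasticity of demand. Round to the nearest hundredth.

At the given point, x = 21.1 − 0.9(29.2) + 0.015(3300) − 1.4(5) = 21.1 − 26.28 + 49.5 − 7 = 37.32.
∂x/∂P = −0.9, so E_p = (−0.9)·(29.2/37.32) ≈ -0.70.
|E_p| < 1: demand is inelastic.

-0.70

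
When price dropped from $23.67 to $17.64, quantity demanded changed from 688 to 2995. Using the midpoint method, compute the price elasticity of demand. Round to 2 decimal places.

%Δq = (2995 − 688)/[(688 + 2995)/2] = 2307/1841.5 ≈ 1.2528.
%ΔP = (17.64 − 23.67)/[(23.67 + 17.64)/2] = -6.03/20.655 ≈ -0.2919.
Arc elasticity E = %Δq/%ΔP ≈ 1.2528/-0.2919 ≈ -4.29.
|E| > 1: demand is elastic over this range.

-4.29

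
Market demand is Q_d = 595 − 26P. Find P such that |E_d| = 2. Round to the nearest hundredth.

Set −bP/(a − bP) = −2 ⇒ bP = 2(a − bP) ⇒ bP(1+2) = 2·a.
P = 2·595/(26·3) ≈ 15.26.

15.26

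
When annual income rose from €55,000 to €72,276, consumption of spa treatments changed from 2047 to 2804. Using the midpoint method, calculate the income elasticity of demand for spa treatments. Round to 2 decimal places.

1.15

%ΔQ = (2804 − 2047)/[(2047+2804)/2] = 757/2425.5 ≈ 0.3121.
%ΔI = (72,276 − 55,000)/[(55,000+72,276)/2] = 17276/63638 ≈ 0.2715.
E_I = %ΔQ/%ΔI ≈ 1.15.
E_I > 1: normal good (luxury).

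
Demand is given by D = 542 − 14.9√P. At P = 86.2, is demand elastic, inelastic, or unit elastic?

At P = 86.2, D = 403.6625.
dD/dP = −14.9/(2√P) = −14.9/(2·9.2844).
Point elasticity E = (dD/dP)·(P/D) = -0.8024 × 86.2/403.6625 ≈ -0.171.
|E| ≈ 0.171 < 1, so demand is inelastic.

inelastic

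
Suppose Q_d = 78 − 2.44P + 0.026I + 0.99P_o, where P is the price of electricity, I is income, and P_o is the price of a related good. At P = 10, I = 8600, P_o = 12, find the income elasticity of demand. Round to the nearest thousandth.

0.773

Substituting, Q_d = 78 − 2.44(10) + 0.026(8600) + 0.99(12) = 78 − 24.4 + 223.6 + 11.88 = 289.08.
∂Q_d/∂I = +0.026, so E_I = 0.026·(8600/289.08) ≈ 0.773.
E_I ∈ (0,1): normal good (necessity).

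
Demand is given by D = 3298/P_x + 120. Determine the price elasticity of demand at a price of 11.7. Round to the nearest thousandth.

At P_x = 11.7, D = 401.8803.
dD/dP_x = −3298/P_x² = −24.0923.
Point elasticity E = (dD/dP_x)·(P_x/D) = -24.0923 × 11.7/401.8803 ≈ -0.701.
|E| < 1, so demand is inelastic at this price.

-0.701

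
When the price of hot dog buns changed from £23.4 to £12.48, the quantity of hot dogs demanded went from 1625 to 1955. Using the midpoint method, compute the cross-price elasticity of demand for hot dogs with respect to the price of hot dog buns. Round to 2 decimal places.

-0.30

%ΔQ_x = (1955 − 1625)/[(1625+1955)/2] = 330/1790 ≈ 0.1844.
%ΔP_y = (12.48 − 23.4)/[(23.4+12.48)/2] ≈ -0.6087.
E_xy = 0.1844/-0.6087 ≈ -0.30.
E_xy < 0, so hot dogs and hot dog buns are complements.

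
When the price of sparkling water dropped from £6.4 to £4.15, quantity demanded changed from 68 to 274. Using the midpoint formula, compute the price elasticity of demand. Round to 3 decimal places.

-2.824

%ΔQ = (274 − 68)/[(68 + 274)/2] = 206/171 ≈ 1.2047.
%ΔP = (4.15 − 6.4)/[(6.4 + 4.15)/2] = -2.25/5.275 ≈ -0.4265.
Arc elasticity E = %ΔQ/%ΔP ≈ 1.2047/-0.4265 ≈ -2.824.
|E| > 1: demand is elastic over this range.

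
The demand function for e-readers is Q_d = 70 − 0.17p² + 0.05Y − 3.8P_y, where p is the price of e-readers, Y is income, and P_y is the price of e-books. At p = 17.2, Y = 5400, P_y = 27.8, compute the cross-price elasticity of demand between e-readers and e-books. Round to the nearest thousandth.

First evaluate Q_d: 70 − 0.17(17.2)² + 0.05(5400) − 3.8(27.8) = 70 − 50.2928 + 270 − 105.64 = 184.0672.
∂Q_d/∂P_y = −3.8, so E_xy = -3.8·(27.8/184.0672) ≈ -0.574.
E_xy < 0: the goods are complements.

-0.574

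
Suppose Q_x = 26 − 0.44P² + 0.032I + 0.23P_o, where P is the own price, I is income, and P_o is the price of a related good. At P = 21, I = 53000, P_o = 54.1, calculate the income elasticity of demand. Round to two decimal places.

1.10

First evaluate Q_x: 26 − 0.44(21)² + 0.032(53000) + 0.23(54.1) = 26 − 194.04 + 1696 + 12.443 = 1540.403.
∂Q_x/∂I = +0.032, so E_I = 0.032·(53000/1540.403) ≈ 1.10.
E_I > 1: normal good (luxury).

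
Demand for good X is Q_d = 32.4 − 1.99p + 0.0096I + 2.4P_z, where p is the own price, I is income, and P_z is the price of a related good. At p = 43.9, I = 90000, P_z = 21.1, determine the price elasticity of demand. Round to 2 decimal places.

-0.10

At the given point, Q_d = 32.4 − 1.99(43.9) + 0.0096(90000) + 2.4(21.1) = 32.4 − 87.361 + 864 + 50.64 = 859.679.
∂Q_d/∂p = −1.99, so E_p = (−1.99)·(43.9/859.679) ≈ -0.10.
|E_p| < 1: demand is inelastic.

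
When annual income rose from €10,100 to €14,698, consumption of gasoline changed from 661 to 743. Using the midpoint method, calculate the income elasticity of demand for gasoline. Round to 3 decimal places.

%ΔQ = (743 − 661)/[(661+743)/2] = 82/702 ≈ 0.1168.
%ΔI = (14,698 − 10,100)/[(10,100+14,698)/2] = 4598/12399 ≈ 0.3708.
E_I = %ΔQ/%ΔI ≈ 0.315.
E_I ∈ (0,1): normal good (necessity).

0.315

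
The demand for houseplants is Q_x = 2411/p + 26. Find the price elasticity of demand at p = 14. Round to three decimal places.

At p = 14, Q_x = 198.2143.
dQ_x/dp = −2411/p² = −12.301.
Point elasticity E = (dQ_x/dp)·(p/Q_x) = -12.301 × 14/198.2143 ≈ -0.869.
|E| < 1, so demand is inelastic at this price.

-0.869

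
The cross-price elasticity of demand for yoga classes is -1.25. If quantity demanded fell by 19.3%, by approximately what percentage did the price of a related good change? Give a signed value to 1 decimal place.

%ΔQ ≈ E × %ΔP_y ⇒ %ΔP_y = %ΔQ / E = (-19.3%)/(-1.25) ≈ 15.4%.

15.4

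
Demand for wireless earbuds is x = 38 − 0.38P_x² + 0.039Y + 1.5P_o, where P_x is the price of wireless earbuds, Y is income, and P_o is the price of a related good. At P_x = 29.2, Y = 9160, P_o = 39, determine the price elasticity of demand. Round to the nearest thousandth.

Substituting, x = 38 − 0.38(29.2)² + 0.039(9160) + 1.5(39) = 38 − 324.0032 + 357.24 + 58.5 = 129.7368.
∂x/∂P_x = −2·0.38·P_x = -22.192, so E_p = -22.192·(29.2/129.7368) ≈ -4.995.
|E_p| > 1: demand is elastic.

-4.995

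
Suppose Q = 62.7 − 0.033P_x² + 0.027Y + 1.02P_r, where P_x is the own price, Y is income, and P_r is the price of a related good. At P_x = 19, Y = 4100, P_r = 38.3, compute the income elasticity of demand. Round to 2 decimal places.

First evaluate Q: 62.7 − 0.033(19)² + 0.027(4100) + 1.02(38.3) = 62.7 − 11.913 + 110.7 + 39.066 = 200.553.
∂Q/∂Y = +0.027, so E_I = 0.027·(4100/200.553) ≈ 0.55.
E_I ∈ (0,1): normal good (necessity).

0.55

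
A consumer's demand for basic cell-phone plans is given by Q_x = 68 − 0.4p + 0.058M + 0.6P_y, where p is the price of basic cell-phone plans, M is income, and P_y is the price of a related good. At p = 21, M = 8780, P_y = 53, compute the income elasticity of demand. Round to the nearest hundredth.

At the given point, Q_x = 68 − 0.4(21) + 0.058(8780) + 0.6(53) = 68 − 8.4 + 509.24 + 31.8 = 600.64.
∂Q_x/∂M = +0.058, so E_I = 0.058·(8780/600.64) ≈ 0.85.
E_I ∈ (0,1): normal good (necessity).

0.85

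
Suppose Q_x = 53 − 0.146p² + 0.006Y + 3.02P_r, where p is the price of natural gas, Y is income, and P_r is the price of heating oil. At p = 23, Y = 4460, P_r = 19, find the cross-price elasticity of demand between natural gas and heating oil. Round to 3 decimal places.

0.958

Substituting, Q_x = 53 − 0.146(23)² + 0.006(4460) + 3.02(19) = 53 − 77.234 + 26.76 + 57.38 = 59.906.
∂Q_x/∂P_r = +3.02, so E_xy = 3.02·(19/59.906) ≈ 0.958.
E_xy > 0: the goods are substitutes.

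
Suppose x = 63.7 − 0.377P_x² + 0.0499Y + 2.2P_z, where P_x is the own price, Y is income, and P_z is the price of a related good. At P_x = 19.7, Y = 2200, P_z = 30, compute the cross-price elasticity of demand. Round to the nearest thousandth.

0.708

x = 63.7 − 0.377(19.7)² + 0.0499(2200) + 2.2(30) = 63.7 − 146.3099 + 109.78 + 66 = 93.1701.
∂x/∂P_z = +2.2, so E_xy = 2.2·(30/93.1701) ≈ 0.708.
E_xy > 0: the goods are substitutes.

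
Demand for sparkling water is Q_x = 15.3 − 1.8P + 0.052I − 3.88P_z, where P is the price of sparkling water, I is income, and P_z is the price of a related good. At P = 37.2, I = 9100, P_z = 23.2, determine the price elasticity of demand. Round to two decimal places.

-0.20

Substituting, Q_x = 15.3 − 1.8(37.2) + 0.052(9100) − 3.88(23.2) = 15.3 − 66.96 + 473.2 − 90.016 = 331.524.
∂Q_x/∂P = −1.8, so E_p = (−1.8)·(37.2/331.524) ≈ -0.20.
|E_p| < 1: demand is inelastic.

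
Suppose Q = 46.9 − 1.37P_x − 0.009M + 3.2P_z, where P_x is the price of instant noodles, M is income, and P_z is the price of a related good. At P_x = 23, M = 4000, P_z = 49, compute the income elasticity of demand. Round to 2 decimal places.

-0.26

Evaluating quantity at (P_x, M, P_z) gives Q = 46.9 − 1.37(23) − 0.009(4000) + 3.2(49) = 46.9 − 31.51 − 36 + 156.8 = 136.19.
∂Q/∂M = −0.009, so E_I = -0.009·(4000/136.19) ≈ -0.26.
E_I < 0: inferior good.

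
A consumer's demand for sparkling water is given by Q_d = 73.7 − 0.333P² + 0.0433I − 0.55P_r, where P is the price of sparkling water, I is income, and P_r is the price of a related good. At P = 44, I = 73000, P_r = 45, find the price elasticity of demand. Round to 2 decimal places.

Q_d = 73.7 − 0.333(44)² + 0.0433(73000) − 0.55(45) = 73.7 − 644.688 + 3160.9 − 24.75 = 2565.162.
∂Q_d/∂P = −2·0.333·P = -29.304, so E_p = -29.304·(44/2565.162) ≈ -0.50.
|E_p| < 1: demand is inelastic.

-0.50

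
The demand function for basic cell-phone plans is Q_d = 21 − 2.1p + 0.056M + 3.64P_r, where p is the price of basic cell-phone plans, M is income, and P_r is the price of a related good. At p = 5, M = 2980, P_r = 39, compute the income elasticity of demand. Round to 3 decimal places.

0.523

Evaluating quantity at (p, M, P_r) gives Q_d = 21 − 2.1(5) + 0.056(2980) + 3.64(39) = 21 − 10.5 + 166.88 + 141.96 = 319.34.
∂Q_d/∂M = +0.056, so E_I = 0.056·(2980/319.34) ≈ 0.523.
E_I ∈ (0,1): normal good (necessity).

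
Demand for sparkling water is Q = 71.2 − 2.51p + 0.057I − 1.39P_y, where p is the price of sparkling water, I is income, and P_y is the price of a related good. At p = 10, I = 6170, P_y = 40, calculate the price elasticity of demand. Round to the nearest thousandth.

First evaluate Q: 71.2 − 2.51(10) + 0.057(6170) − 1.39(40) = 71.2 − 25.1 + 351.69 − 55.6 = 342.19.
∂Q/∂p = −2.51, so E_p = (−2.51)·(10/342.19) ≈ -0.073.
|E_p| < 1: demand is inelastic.

-0.073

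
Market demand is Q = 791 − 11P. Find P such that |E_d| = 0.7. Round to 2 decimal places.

Set −bP/(a − bP) = −0.7 ⇒ bP = 0.7(a − bP) ⇒ bP(1+0.7) = 0.7·a.
P = 0.7·791/(11·1.7) ≈ 29.61.

29.61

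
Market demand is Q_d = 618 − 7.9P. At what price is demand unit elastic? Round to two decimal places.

For linear demand Q_d = a − bP, E = −bP/(a − bP). |E| = 1 ⇒ bP = a − bP ⇒ P = a/(2b).
P = 618/(2·7.9) ≈ 39.11.

39.11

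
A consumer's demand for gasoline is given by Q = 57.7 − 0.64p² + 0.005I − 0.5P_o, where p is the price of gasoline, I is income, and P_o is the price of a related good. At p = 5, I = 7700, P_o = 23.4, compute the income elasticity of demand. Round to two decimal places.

0.56

At the given point, Q = 57.7 − 0.64(5)² + 0.005(7700) − 0.5(23.4) = 57.7 − 16 + 38.5 − 11.7 = 68.5.
∂Q/∂I = +0.005, so E_I = 0.005·(7700/68.5) ≈ 0.56.
E_I ∈ (0,1): normal good (necessity).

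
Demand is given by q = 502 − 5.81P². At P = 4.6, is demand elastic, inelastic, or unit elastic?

inelastic

At P = 4.6, q = 379.0604.
dq/dP = −2·5.81·P = −53.452.
Point elasticity E = (dq/dP)·(P/q) = -53.452 × 4.6/379.0604 ≈ -0.649.
|E| ≈ 0.649 < 1, so demand is inelastic.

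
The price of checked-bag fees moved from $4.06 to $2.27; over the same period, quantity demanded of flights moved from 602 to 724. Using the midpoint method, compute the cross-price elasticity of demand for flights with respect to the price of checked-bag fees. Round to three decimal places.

%ΔQ_x = (724 − 602)/[(602+724)/2] = 122/663 ≈ 0.1840.
%ΔP_y = (2.27 − 4.06)/[(4.06+2.27)/2] ≈ -0.5656.
E_xy = 0.1840/-0.5656 ≈ -0.325.
E_xy < 0, so flights and checked-bag fees are complements.

-0.325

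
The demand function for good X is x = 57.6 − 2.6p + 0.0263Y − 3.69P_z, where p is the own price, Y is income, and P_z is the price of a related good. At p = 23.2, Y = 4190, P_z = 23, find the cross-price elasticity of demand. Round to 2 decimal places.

Evaluating quantity at (p, Y, P_z) gives x = 57.6 − 2.6(23.2) + 0.0263(4190) − 3.69(23) = 57.6 − 60.32 + 110.197 − 84.87 = 22.607.
∂x/∂P_z = −3.69, so E_xy = -3.69·(23/22.607) ≈ -3.75.
E_xy < 0: the goods are complements.

-3.75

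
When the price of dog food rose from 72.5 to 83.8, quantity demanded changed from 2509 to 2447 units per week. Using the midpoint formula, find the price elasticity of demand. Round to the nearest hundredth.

%ΔQ = (2447 − 2509)/[(2509 + 2447)/2] = -62/2478 ≈ -0.0250.
%ΔP = (83.8 − 72.5)/[(72.5 + 83.8)/2] = 11.3/78.15 ≈ 0.1446.
Arc elasticity E = %ΔQ/%ΔP ≈ -0.0250/0.1446 ≈ -0.17.
|E| < 1: demand is inelastic over this range.

-0.17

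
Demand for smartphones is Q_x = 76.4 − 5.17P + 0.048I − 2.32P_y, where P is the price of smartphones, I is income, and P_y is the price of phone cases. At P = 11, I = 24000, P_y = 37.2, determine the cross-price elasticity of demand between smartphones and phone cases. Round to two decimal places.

Evaluating quantity at (P, I, P_y) gives Q_x = 76.4 − 5.17(11) + 0.048(24000) − 2.32(37.2) = 76.4 − 56.87 + 1152 − 86.304 = 1085.226.
∂Q_x/∂P_y = −2.32, so E_xy = -2.32·(37.2/1085.226) ≈ -0.08.
E_xy < 0: the goods are complements.

-0.08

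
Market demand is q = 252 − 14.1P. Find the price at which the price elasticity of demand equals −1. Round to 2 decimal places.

8.94

For linear demand q = a − bP, E = −bP/(a − bP). |E| = 1 ⇒ bP = a − bP ⇒ P = a/(2b).
P = 252/(2·14.1) ≈ 8.94.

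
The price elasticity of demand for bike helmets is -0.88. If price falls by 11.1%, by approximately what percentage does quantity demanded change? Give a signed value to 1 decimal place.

%ΔQ ≈ E × %ΔP = (-0.88) × (-11.1%) ≈ 9.8%.

9.8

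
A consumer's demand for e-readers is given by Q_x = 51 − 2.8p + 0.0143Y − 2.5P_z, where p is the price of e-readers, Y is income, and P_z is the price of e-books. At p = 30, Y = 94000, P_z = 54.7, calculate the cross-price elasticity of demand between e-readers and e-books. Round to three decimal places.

At the given point, Q_x = 51 − 2.8(30) + 0.0143(94000) − 2.5(54.7) = 51 − 84 + 1344.2 − 136.75 = 1174.45.
∂Q_x/∂P_z = −2.5, so E_xy = -2.5·(54.7/1174.45) ≈ -0.116.
E_xy < 0: the goods are complements.

-0.116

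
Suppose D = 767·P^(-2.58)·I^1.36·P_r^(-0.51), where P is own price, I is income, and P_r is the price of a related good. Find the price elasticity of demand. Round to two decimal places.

For a Cobb–Douglas (constant-elasticity) form D = A·P^α·…, the elasticity with respect to P equals the exponent α at every point.
Here the exponent on P is -2.58, so the price elasticity of demand is -2.58.

-2.58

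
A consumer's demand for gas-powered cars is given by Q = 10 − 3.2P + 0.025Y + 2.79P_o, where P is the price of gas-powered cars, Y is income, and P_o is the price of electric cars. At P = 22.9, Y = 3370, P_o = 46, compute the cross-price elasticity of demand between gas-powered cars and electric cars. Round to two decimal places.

At the given point, Q = 10 − 3.2(22.9) + 0.025(3370) + 2.79(46) = 10 − 73.28 + 84.25 + 128.34 = 149.31.
∂Q/∂P_o = +2.79, so E_xy = 2.79·(46/149.31) ≈ 0.86.
E_xy > 0: the goods are substitutes.

0.86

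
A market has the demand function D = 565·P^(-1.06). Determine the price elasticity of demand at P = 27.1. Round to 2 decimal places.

For a Cobb–Douglas (constant-elasticity) form D = A·P^α·…, the elasticity with respect to P equals the exponent α at every point.
Here the exponent on P is -1.06, so the price elasticity of demand is -1.06.

-1.06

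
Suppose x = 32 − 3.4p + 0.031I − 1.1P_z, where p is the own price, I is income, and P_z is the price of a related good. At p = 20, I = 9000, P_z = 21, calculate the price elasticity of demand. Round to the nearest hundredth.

-0.31

At the given point, x = 32 − 3.4(20) + 0.031(9000) − 1.1(21) = 32 − 68 + 279 − 23.1 = 219.9.
∂x/∂p = −3.4, so E_p = (−3.4)·(20/219.9) ≈ -0.31.
|E_p| < 1: demand is inelastic.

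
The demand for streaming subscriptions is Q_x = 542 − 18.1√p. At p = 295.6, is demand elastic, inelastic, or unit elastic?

At p = 295.6, Q_x = 230.8063.
dQ_x/dp = −18.1/(2√p) = −18.1/(2·17.193).
Point elasticity E = (dQ_x/dp)·(p/Q_x) = -0.5264 × 295.6/230.8063 ≈ -0.674.
|E| ≈ 0.674 < 1, so demand is inelastic.

inelastic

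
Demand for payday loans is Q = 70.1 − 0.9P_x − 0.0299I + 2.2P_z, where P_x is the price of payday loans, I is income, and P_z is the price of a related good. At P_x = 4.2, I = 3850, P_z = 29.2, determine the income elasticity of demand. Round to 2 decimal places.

Substituting, Q = 70.1 − 0.9(4.2) − 0.0299(3850) + 2.2(29.2) = 70.1 − 3.78 − 115.115 + 64.24 = 15.445.
∂Q/∂I = −0.0299, so E_I = -0.0299·(3850/15.445) ≈ -7.45.
E_I < 0: inferior good.

-7.45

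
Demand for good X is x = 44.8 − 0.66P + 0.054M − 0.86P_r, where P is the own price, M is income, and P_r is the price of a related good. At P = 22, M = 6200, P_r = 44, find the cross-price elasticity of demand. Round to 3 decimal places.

-0.116

First evaluate x: 44.8 − 0.66(22) + 0.054(6200) − 0.86(44) = 44.8 − 14.52 + 334.8 − 37.84 = 327.24.
∂x/∂P_r = −0.86, so E_xy = -0.86·(44/327.24) ≈ -0.116.
E_xy < 0: the goods are complements.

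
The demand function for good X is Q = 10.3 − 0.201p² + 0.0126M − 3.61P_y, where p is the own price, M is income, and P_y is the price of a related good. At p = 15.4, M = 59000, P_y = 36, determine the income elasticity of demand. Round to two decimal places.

At the given point, Q = 10.3 − 0.201(15.4)² + 0.0126(59000) − 3.61(36) = 10.3 − 47.6692 + 743.4 − 129.96 = 576.0708.
∂Q/∂M = +0.0126, so E_I = 0.0126·(59000/576.0708) ≈ 1.29.
E_I > 1: normal good (luxury).

1.29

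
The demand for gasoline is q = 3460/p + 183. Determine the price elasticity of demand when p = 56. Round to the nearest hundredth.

-0.25

At p = 56, q = 244.7857.
dq/dp = −3460/p² = −1.1033.
Point elasticity E = (dq/dp)·(p/q) = -1.1033 × 56/244.7857 ≈ -0.25.
|E| < 1, so demand is inelastic at this price.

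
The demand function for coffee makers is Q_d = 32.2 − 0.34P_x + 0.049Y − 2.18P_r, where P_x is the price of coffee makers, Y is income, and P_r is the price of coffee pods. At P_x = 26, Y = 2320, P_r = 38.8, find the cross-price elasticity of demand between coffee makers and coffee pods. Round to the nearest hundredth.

Evaluating quantity at (P_x, Y, P_r) gives Q_d = 32.2 − 0.34(26) + 0.049(2320) − 2.18(38.8) = 32.2 − 8.84 + 113.68 − 84.584 = 52.456.
∂Q_d/∂P_r = −2.18, so E_xy = -2.18·(38.8/52.456) ≈ -1.61.
E_xy < 0: the goods are complements.

-1.61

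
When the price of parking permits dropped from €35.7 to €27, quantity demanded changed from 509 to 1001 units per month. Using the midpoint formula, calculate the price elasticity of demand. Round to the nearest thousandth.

-2.348

%ΔQ = (1001 − 509)/[(509 + 1001)/2] = 492/755 ≈ 0.6517.
%ΔP = (27 − 35.7)/[(35.7 + 27)/2] = -8.7/31.35 ≈ -0.2775.
Arc elasticity E = %ΔQ/%ΔP ≈ 0.6517/-0.2775 ≈ -2.348.
|E| > 1: demand is elastic over this range.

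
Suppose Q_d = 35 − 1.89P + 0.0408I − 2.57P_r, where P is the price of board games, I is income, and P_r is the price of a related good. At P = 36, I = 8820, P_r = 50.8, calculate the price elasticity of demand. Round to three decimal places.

Substituting, Q_d = 35 − 1.89(36) + 0.0408(8820) − 2.57(50.8) = 35 − 68.04 + 359.856 − 130.556 = 196.26.
∂Q_d/∂P = −1.89, so E_p = (−1.89)·(36/196.26) ≈ -0.347.
|E_p| < 1: demand is inelastic.

-0.347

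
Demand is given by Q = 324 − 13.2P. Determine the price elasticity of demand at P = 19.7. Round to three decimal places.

-4.066

At P = 19.7, Q = 63.96.
dQ/dP = −13.2.
Point elasticity E = (dQ/dP)·(P/Q) = -13.2 × 19.7/63.96 ≈ -4.066.
|E| > 1, so demand is elastic at this price.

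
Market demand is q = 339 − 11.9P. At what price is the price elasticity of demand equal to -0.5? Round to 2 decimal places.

9.50

Set −bP/(a − bP) = −0.5 ⇒ bP = 0.5(a − bP) ⇒ bP(1+0.5) = 0.5·a.
P = 0.5·339/(11.9·1.5) ≈ 9.50.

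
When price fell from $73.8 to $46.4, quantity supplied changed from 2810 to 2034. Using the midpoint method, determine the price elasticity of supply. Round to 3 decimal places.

0.703

%Δq = (2034 − 2810)/[(2810 + 2034)/2] = -776/2422 ≈ -0.3204.
%Δp = (46.4 − 73.8)/[(73.8 + 46.4)/2] = -27.4/60.1 ≈ -0.4559.
Arc elasticity E = %Δq/%Δp ≈ -0.3204/-0.4559 ≈ 0.703.
|E| < 1: supply is inelastic over this range.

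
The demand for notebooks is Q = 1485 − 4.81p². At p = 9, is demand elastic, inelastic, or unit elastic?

At p = 9, Q = 1095.39.
dQ/dp = −2·4.81·p = −86.58.
Point elasticity E = (dQ/dp)·(p/Q) = -86.58 × 9/1095.39 ≈ -0.711.
|E| ≈ 0.711 < 1, so demand is inelastic.

inelastic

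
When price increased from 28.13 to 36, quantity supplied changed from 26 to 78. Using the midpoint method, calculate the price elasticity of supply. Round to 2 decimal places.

4.07

%ΔQ = (78 − 26)/[(26 + 78)/2] = 52/52 ≈ 1.0000.
%ΔP = (36 − 28.13)/[(28.13 + 36)/2] = 7.87/32.065 ≈ 0.2454.
Arc elasticity E = %ΔQ/%ΔP ≈ 1.0000/0.2454 ≈ 4.07.
|E| > 1: supply is elastic over this range.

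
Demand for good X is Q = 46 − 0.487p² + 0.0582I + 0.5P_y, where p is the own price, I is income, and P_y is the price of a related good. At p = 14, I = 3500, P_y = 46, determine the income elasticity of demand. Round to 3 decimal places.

Substituting, Q = 46 − 0.487(14)² + 0.0582(3500) + 0.5(46) = 46 − 95.452 + 203.7 + 23 = 177.248.
∂Q/∂I = +0.0582, so E_I = 0.0582·(3500/177.248) ≈ 1.149.
E_I > 1: normal good (luxury).

1.149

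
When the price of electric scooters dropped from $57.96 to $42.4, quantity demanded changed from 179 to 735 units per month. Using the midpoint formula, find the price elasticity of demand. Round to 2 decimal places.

-3.92

%ΔQ = (735 − 179)/[(179 + 735)/2] = 556/457 ≈ 1.2166.
%ΔP = (42.4 − 57.96)/[(57.96 + 42.4)/2] = -15.56/50.18 ≈ -0.3101.
Arc elasticity E = %ΔQ/%ΔP ≈ 1.2166/-0.3101 ≈ -3.92.
|E| > 1: demand is elastic over this range.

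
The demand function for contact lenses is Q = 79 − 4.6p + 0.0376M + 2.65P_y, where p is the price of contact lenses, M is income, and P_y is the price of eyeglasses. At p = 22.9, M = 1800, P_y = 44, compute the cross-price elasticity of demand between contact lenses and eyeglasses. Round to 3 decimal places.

Q = 79 − 4.6(22.9) + 0.0376(1800) + 2.65(44) = 79 − 105.34 + 67.68 + 116.6 = 157.94.
∂Q/∂P_y = +2.65, so E_xy = 2.65·(44/157.94) ≈ 0.738.
E_xy > 0: the goods are substitutes.

0.738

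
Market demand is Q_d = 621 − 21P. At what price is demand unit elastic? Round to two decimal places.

For linear demand Q_d = a − bP, E = −bP/(a − bP). |E| = 1 ⇒ bP = a − bP ⇒ P = a/(2b).
P = 621/(2·21) ≈ 14.79.

14.79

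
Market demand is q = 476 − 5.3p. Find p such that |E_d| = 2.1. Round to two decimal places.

60.84

Set −bp/(a − bp) = −2.1 ⇒ bp = 2.1(a − bp) ⇒ bp(1+2.1) = 2.1·a.
p = 2.1·476/(5.3·3.1) ≈ 60.84.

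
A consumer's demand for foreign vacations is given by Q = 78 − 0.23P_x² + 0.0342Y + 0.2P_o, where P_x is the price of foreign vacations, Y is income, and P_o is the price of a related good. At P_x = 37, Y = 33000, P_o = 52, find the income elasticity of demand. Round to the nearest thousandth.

1.251

Evaluating quantity at (P_x, Y, P_o) gives Q = 78 − 0.23(37)² + 0.0342(33000) + 0.2(52) = 78 − 314.87 + 1128.6 + 10.4 = 902.13.
∂Q/∂Y = +0.0342, so E_I = 0.0342·(33000/902.13) ≈ 1.251.
E_I > 1: normal good (luxury).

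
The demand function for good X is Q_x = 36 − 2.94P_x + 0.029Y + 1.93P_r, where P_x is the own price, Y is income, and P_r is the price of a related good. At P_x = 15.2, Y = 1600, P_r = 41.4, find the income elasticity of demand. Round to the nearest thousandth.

Q_x = 36 − 2.94(15.2) + 0.029(1600) + 1.93(41.4) = 36 − 44.688 + 46.4 + 79.902 = 117.614.
∂Q_x/∂Y = +0.029, so E_I = 0.029·(1600/117.614) ≈ 0.395.
E_I ∈ (0,1): normal good (necessity).

0.395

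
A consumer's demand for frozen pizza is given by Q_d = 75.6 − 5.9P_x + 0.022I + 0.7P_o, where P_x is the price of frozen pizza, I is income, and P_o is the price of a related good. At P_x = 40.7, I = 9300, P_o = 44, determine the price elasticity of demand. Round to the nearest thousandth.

Evaluating quantity at (P_x, I, P_o) gives Q_d = 75.6 − 5.9(40.7) + 0.022(9300) + 0.7(44) = 75.6 − 240.13 + 204.6 + 30.8 = 70.87.
∂Q_d/∂P_x = −5.9, so E_p = (−5.9)·(40.7/70.87) ≈ -3.388.
|E_p| > 1: demand is elastic.

-3.388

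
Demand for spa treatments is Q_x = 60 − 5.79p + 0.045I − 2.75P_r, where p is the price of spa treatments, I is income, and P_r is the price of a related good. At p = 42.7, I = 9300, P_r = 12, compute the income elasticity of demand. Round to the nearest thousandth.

2.111

At the given point, Q_x = 60 − 5.79(42.7) + 0.045(9300) − 2.75(12) = 60 − 247.233 + 418.5 − 33 = 198.267.
∂Q_x/∂I = +0.045, so E_I = 0.045·(9300/198.267) ≈ 2.111.
E_I > 1: normal good (luxury).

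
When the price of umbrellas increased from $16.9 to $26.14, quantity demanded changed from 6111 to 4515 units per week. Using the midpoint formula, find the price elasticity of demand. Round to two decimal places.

%Δq = (4515 − 6111)/[(6111 + 4515)/2] = -1596/5313 ≈ -0.3004.
%Δp = (26.14 − 16.9)/[(16.9 + 26.14)/2] = 9.24/21.52 ≈ 0.4294.
Arc elasticity E = %Δq/%Δp ≈ -0.3004/0.4294 ≈ -0.70.
|E| < 1: demand is inelastic over this range.

-0.70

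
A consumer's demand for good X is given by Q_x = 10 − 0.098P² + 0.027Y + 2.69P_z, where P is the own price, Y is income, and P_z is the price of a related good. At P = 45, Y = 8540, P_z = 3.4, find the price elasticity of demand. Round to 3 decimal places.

Q_x = 10 − 0.098(45)² + 0.027(8540) + 2.69(3.4) = 10 − 198.45 + 230.58 + 9.146 = 51.276.
∂Q_x/∂P = −2·0.098·P = -8.82, so E_p = -8.82·(45/51.276) ≈ -7.740.
|E_p| > 1: demand is elastic.

-7.740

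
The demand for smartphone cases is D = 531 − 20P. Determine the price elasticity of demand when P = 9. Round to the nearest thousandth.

At P = 9, D = 351.
dD/dP = −20.
Point elasticity E = (dD/dP)·(P/D) = -20 × 9/351 ≈ -0.513.
|E| < 1, so demand is inelastic at this price.

-0.513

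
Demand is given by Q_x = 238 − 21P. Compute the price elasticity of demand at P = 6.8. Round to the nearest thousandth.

At P = 6.8, Q_x = 95.2.
dQ_x/dP = −21.
Point elasticity E = (dQ_x/dP)·(P/Q_x) = -21 × 6.8/95.2 ≈ -1.500.
|E| > 1, so demand is elastic at this price.

-1.500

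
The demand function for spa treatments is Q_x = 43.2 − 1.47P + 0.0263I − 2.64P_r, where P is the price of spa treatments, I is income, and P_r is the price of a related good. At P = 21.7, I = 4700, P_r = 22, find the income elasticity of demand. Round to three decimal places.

Substituting, Q_x = 43.2 − 1.47(21.7) + 0.0263(4700) − 2.64(22) = 43.2 − 31.899 + 123.61 − 58.08 = 76.831.
∂Q_x/∂I = +0.0263, so E_I = 0.0263·(4700/76.831) ≈ 1.609.
E_I > 1: normal good (luxury).

1.609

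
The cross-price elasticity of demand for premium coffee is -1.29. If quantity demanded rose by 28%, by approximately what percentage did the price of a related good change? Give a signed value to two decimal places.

-21.71

%ΔQ ≈ E × %ΔP_y ⇒ %ΔP_y = %ΔQ / E = (28%)/(-1.29) ≈ -21.71%.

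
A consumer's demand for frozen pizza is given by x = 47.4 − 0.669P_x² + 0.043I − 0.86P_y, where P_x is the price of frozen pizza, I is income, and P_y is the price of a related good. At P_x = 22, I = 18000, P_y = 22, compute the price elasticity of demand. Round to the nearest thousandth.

Substituting, x = 47.4 − 0.669(22)² + 0.043(18000) − 0.86(22) = 47.4 − 323.796 + 774 − 18.92 = 478.684.
∂x/∂P_x = −2·0.669·P_x = -29.436, so E_p = -29.436·(22/478.684) ≈ -1.353.
|E_p| > 1: demand is elastic.

-1.353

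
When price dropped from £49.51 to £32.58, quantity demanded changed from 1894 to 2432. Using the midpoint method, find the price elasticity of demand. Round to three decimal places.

-0.603

%Δq = (2432 − 1894)/[(1894 + 2432)/2] = 538/2163 ≈ 0.2487.
%Δp = (32.58 − 49.51)/[(49.51 + 32.58)/2] = -16.93/41.045 ≈ -0.4125.
Arc elasticity E = %Δq/%Δp ≈ 0.2487/-0.4125 ≈ -0.603.
|E| < 1: demand is inelastic over this range.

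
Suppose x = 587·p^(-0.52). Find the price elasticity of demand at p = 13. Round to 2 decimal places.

For a Cobb–Douglas (constant-elasticity) form x = A·p^α·…, the elasticity with respect to p equals the exponent α at every point.
Here the exponent on p is -0.52, so the price elasticity of demand is -0.52.

-0.52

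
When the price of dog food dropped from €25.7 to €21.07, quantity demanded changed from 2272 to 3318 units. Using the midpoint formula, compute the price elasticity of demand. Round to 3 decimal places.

-1.890

%ΔQ = (3318 − 2272)/[(2272 + 3318)/2] = 1046/2795 ≈ 0.3742.
%Δp = (21.07 − 25.7)/[(25.7 + 21.07)/2] = -4.63/23.385 ≈ -0.1980.
Arc elasticity E = %ΔQ/%Δp ≈ 0.3742/-0.1980 ≈ -1.890.
|E| > 1: demand is elastic over this range.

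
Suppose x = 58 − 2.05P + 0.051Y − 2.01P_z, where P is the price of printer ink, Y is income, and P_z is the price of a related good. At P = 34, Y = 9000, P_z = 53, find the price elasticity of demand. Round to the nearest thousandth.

-0.205

x = 58 − 2.05(34) + 0.051(9000) − 2.01(53) = 58 − 69.7 + 459 − 106.53 = 340.77.
∂x/∂P = −2.05, so E_p = (−2.05)·(34/340.77) ≈ -0.205.
|E_p| < 1: demand is inelastic.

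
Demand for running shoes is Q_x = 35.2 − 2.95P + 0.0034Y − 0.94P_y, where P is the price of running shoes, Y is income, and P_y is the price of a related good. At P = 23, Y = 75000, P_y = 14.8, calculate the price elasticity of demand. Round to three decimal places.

Evaluating quantity at (P, Y, P_y) gives Q_x = 35.2 − 2.95(23) + 0.0034(75000) − 0.94(14.8) = 35.2 − 67.85 + 255 − 13.912 = 208.438.
∂Q_x/∂P = −2.95, so E_p = (−2.95)·(23/208.438) ≈ -0.326.
|E_p| < 1: demand is inelastic.

-0.326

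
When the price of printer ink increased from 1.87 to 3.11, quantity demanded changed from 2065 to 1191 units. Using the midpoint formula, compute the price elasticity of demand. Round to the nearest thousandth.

%ΔQ = (1191 − 2065)/[(2065 + 1191)/2] = -874/1628 ≈ -0.5369.
%Δp = (3.11 − 1.87)/[(1.87 + 3.11)/2] = 1.24/2.49 ≈ 0.4980.
Arc elasticity E = %ΔQ/%Δp ≈ -0.5369/0.4980 ≈ -1.078.
|E| > 1: demand is elastic over this range.

-1.078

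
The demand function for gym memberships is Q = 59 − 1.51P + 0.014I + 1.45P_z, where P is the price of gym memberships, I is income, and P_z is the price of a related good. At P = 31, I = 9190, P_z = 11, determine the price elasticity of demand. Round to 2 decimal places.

First evaluate Q: 59 − 1.51(31) + 0.014(9190) + 1.45(11) = 59 − 46.81 + 128.66 + 15.95 = 156.8.
∂Q/∂P = −1.51, so E_p = (−1.51)·(31/156.8) ≈ -0.30.
|E_p| < 1: demand is inelastic.

-0.30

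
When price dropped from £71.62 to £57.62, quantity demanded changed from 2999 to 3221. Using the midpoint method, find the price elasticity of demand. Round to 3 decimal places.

%Δq = (3221 − 2999)/[(2999 + 3221)/2] = 222/3110 ≈ 0.0714.
%ΔP = (57.62 − 71.62)/[(71.62 + 57.62)/2] = -14/64.62 ≈ -0.2167.
Arc elasticity E = %Δq/%ΔP ≈ 0.0714/-0.2167 ≈ -0.329.
|E| < 1: demand is inelastic over this range.

-0.329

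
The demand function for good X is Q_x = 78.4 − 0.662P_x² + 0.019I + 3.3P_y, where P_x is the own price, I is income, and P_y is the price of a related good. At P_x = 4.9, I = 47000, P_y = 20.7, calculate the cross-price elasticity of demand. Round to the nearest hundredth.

0.07

Q_x = 78.4 − 0.662(4.9)² + 0.019(47000) + 3.3(20.7) = 78.4 − 15.8946 + 893 + 68.31 = 1023.8154.
∂Q_x/∂P_y = +3.3, so E_xy = 3.3·(20.7/1023.8154) ≈ 0.07.
E_xy > 0: the goods are substitutes.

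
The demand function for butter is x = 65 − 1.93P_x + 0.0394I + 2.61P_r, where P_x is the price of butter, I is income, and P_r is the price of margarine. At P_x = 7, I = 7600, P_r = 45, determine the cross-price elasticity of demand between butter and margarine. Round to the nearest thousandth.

At the given point, x = 65 − 1.93(7) + 0.0394(7600) + 2.61(45) = 65 − 13.51 + 299.44 + 117.45 = 468.38.
∂x/∂P_r = +2.61, so E_xy = 2.61·(45/468.38) ≈ 0.251.
E_xy > 0: the goods are substitutes.

0.251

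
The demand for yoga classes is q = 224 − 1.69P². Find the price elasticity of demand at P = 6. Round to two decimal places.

-0.75

At P = 6, q = 163.16.
dq/dP = −2·1.69·P = −20.28.
Point elasticity E = (dq/dP)·(P/q) = -20.28 × 6/163.16 ≈ -0.75.
|E| < 1, so demand is inelastic at this price.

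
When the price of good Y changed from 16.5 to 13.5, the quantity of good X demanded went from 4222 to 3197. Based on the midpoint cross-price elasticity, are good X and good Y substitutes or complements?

substitutes

%ΔQ_x = (3197 − 4222)/[(4222+3197)/2] = -1025/3709.5 ≈ -0.2763.
%ΔP_y = (13.5 − 16.5)/[(16.5+13.5)/2] ≈ -0.2000.
E_xy = -0.2763/-0.2000 ≈ 1.382.
E_xy > 0, so the goods are substitutes.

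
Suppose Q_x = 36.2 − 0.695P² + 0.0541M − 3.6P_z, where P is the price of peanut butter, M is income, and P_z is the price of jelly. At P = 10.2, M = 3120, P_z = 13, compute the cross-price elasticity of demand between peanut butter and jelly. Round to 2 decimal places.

Evaluating quantity at (P, M, P_z) gives Q_x = 36.2 − 0.695(10.2)² + 0.0541(3120) − 3.6(13) = 36.2 − 72.3078 + 168.792 − 46.8 = 85.8842.
∂Q_x/∂P_z = −3.6, so E_xy = -3.6·(13/85.8842) ≈ -0.54.
E_xy < 0: the goods are complements.

-0.54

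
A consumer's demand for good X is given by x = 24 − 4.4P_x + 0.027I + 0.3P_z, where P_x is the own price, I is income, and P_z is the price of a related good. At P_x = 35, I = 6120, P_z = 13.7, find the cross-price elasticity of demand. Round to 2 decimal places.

0.10

First evaluate x: 24 − 4.4(35) + 0.027(6120) + 0.3(13.7) = 24 − 154 + 165.24 + 4.11 = 39.35.
∂x/∂P_z = +0.3, so E_xy = 0.3·(13.7/39.35) ≈ 0.10.
E_xy > 0: the goods are substitutes.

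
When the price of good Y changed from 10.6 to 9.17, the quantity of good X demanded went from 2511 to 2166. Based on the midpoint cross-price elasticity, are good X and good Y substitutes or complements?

%ΔQ_x = (2166 − 2511)/[(2511+2166)/2] = -345/2338.5 ≈ -0.1475.
%ΔP_y = (9.17 − 10.6)/[(10.6+9.17)/2] ≈ -0.1447.
E_xy = -0.1475/-0.1447 ≈ 1.020.
E_xy > 0, so the goods are substitutes.

substitutes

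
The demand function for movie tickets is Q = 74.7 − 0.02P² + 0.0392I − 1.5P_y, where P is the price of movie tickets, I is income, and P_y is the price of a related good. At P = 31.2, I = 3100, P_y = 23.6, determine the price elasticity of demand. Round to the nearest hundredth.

First evaluate Q: 74.7 − 0.02(31.2)² + 0.0392(3100) − 1.5(23.6) = 74.7 − 19.4688 + 121.52 − 35.4 = 141.3512.
∂Q/∂P = −2·0.02·P = -1.248, so E_p = -1.248·(31.2/141.3512) ≈ -0.28.
|E_p| < 1: demand is inelastic.

-0.28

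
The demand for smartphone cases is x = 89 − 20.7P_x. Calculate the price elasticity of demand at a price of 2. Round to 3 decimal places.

-0.870

At P_x = 2, x = 47.6.
dx/dP_x = −20.7.
Point elasticity E = (dx/dP_x)·(P_x/x) = -20.7 × 2/47.6 ≈ -0.870.
|E| < 1, so demand is inelastic at this price.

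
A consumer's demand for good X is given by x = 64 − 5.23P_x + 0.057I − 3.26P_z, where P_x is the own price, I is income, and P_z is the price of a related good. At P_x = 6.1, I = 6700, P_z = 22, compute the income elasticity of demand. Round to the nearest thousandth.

Evaluating quantity at (P_x, I, P_z) gives x = 64 − 5.23(6.1) + 0.057(6700) − 3.26(22) = 64 − 31.903 + 381.9 − 71.72 = 342.277.
∂x/∂I = +0.057, so E_I = 0.057·(6700/342.277) ≈ 1.116.
E_I > 1: normal good (luxury).

1.116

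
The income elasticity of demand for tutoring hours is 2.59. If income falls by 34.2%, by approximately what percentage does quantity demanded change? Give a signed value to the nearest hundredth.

%ΔQ ≈ E × %ΔI = (2.59) × (-34.2%) ≈ -88.58%.

-88.58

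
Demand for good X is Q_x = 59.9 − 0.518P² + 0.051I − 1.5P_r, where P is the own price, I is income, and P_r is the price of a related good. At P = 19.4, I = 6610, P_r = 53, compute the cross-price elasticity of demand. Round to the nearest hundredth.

First evaluate Q_x: 59.9 − 0.518(19.4)² + 0.051(6610) − 1.5(53) = 59.9 − 194.9545 + 337.11 − 79.5 = 122.5555.
∂Q_x/∂P_r = −1.5, so E_xy = -1.5·(53/122.5555) ≈ -0.65.
E_xy < 0: the goods are complements.

-0.65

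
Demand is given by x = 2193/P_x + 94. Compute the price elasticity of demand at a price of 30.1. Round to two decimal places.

-0.44

At P_x = 30.1, x = 166.8571.
dx/dP_x = −2193/P_x² = −2.4205.
Point elasticity E = (dx/dP_x)·(P_x/x) = -2.4205 × 30.1/166.8571 ≈ -0.44.
|E| < 1, so demand is inelastic at this price.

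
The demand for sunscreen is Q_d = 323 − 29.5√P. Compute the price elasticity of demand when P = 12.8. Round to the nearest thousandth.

-0.243

At P = 12.8, Q_d = 217.4576.
dQ_d/dP = −29.5/(2√P) = −29.5/(2·3.5777).
Point elasticity E = (dQ_d/dP)·(P/Q_d) = -4.1228 × 12.8/217.4576 ≈ -0.243.
|E| < 1, so demand is inelastic at this price.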